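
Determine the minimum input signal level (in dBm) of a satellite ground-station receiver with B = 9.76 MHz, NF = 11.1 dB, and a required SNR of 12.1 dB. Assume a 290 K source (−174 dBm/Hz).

−80.9 dBm

Sensitivity = −174 + 10 log₁₀(B) + NF + SNR_min
= −174 + 69.89 + 11.1 + 12.1
= −80.91 dBm → −80.9 dBm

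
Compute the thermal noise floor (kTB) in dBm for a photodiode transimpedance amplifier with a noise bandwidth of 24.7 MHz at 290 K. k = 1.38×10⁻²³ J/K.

P_n = kTB = 1.38×10⁻²³ × 290 × 2.47×10⁷ = 9.88×10⁻¹⁴ W
In dBm: 10 log₁₀(9.88×10⁻¹⁴ / 10⁻³) = −100.1 dBm

−100.1 dBm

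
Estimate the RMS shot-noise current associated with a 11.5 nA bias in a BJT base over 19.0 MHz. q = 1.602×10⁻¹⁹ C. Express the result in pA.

265 pA

I_n = √(2qI·B)
2qI·B = 2 × 1.602×10⁻¹⁹ × 1.15×10⁻⁸ × 1.90×10⁷ = 7.00×10⁻²⁰ A²
I_n = √(7.00×10⁻²⁰) = 2.65×10⁻¹⁰ A = 265 pA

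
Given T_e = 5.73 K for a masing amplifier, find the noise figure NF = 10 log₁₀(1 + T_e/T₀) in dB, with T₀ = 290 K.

F = 1 + T_e/T₀ = 1 + 5.73/290 = 1.01976
NF = 10 log₁₀(1.01976) = 0.085 dB

0.085 dB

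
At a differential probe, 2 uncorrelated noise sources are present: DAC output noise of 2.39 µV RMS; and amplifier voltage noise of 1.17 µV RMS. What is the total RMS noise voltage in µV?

2.66 µV

Uncorrelated sources add in power (mean-square): V_tot = √(ΣV_i²)
V_tot = √[(2.39×10⁻⁶)² + (1.17×10⁻⁶)²] = 2.66×10⁻⁶ V = 2.66 µV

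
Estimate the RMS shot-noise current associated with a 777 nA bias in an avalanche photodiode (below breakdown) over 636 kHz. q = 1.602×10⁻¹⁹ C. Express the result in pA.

I_n = √(2qI·B)
2qI·B = 2 × 1.602×10⁻¹⁹ × 7.77×10⁻⁷ × 6.36×10⁵ = 1.58×10⁻¹⁹ A²
I_n = √(1.58×10⁻¹⁹) = 3.98×10⁻¹⁰ A = 398 pA

398 pA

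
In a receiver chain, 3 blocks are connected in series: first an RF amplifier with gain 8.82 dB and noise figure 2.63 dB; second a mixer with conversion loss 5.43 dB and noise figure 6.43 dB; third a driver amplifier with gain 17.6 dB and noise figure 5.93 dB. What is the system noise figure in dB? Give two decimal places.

Convert to linear (a loss of L dB is a gain of −L dB): F_i = 10^(NF_i/10), G_i = 10^(G_i,dB/10)
  Stage 1: F_1 = 10^(2.63/10) = 1.832, G_1 = 10^(8.82/10) = 7.621
  Stage 2: F_2 = 10^(6.43/10) = 4.395, G_2 = 10^(−5.43/10) = 0.2864
  Stage 3: F_3 = 10^(5.93/10) = 3.917, G_3 = 10^(17.6/10) = 57.54
Friis cascade:
  F = 1.832 + (4.395 − 1)/7.621 + (3.917 − 1)/2.183 = 3.614
NF = 10 log₁₀(3.614) = 5.58 dB

5.58 dB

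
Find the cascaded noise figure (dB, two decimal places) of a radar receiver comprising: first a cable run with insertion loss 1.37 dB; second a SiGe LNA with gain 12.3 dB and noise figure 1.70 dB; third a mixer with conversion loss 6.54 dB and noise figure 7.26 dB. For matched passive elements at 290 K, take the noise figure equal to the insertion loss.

Convert to linear (a loss of L dB is a gain of −L dB): F_i = 10^(NF_i/10), G_i = 10^(G_i,dB/10)
  Stage 1: F_1 = 10^(1.37/10) = 1.371, G_1 = 10^(−1.37/10) = 0.7295
  Stage 2: F_2 = 10^(1.70/10) = 1.479, G_2 = 10^(12.3/10) = 16.98
  Stage 3: F_3 = 10^(7.26/10) = 5.321, G_3 = 10^(−6.54/10) = 0.2218
Friis cascade:
  F = 1.371 + (1.479 − 1)/0.7295 + (5.321 − 1)/12.39 = 2.376
NF = 10 log₁₀(2.376) = 3.76 dB

3.76 dB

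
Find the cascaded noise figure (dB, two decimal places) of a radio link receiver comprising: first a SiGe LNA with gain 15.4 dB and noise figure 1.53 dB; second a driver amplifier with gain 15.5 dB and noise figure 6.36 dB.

1.81 dB

Convert to linear (a loss of L dB is a gain of −L dB): F_i = 10^(NF_i/10), G_i = 10^(G_i,dB/10)
  Stage 1: F_1 = 10^(1.53/10) = 1.422, G_1 = 10^(15.4/10) = 34.67
  Stage 2: F_2 = 10^(6.36/10) = 4.325, G_2 = 10^(15.5/10) = 35.48
Friis cascade:
  F = 1.422 + (4.325 − 1)/34.67 = 1.518
NF = 10 log₁₀(1.518) = 1.81 dB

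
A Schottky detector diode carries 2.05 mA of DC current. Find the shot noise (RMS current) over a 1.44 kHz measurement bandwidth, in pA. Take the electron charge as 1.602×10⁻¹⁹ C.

973 pA

I_n = √(2qI·B)
2qI·B = 2 × 1.602×10⁻¹⁹ × 2.05×10⁻³ × 1.44×10³ = 9.46×10⁻¹⁹ A²
I_n = √(9.46×10⁻¹⁹) = 9.73×10⁻¹⁰ A = 973 pA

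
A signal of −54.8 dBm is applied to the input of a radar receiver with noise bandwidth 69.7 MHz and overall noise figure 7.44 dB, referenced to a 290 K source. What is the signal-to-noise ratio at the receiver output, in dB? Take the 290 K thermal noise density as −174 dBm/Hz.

33.3 dB

Noise floor: N = −174 + 10 log₁₀(B) + NF
10 log₁₀(6.97×10⁷) = 78.43 dB
N = −174 + 78.43 + 7.44 = −88.13 dBm
SNR = P_sig − N = −54.8 − (−88.13) = 33.33 dB → 33.3 dB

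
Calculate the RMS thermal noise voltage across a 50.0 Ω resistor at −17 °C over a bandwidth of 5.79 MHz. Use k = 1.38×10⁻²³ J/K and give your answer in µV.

T = −17 °C + 273.15 = 256.15 K
V_n = √(4kTRB)
4kTRB = 4 × 1.38×10⁻²³ × 256.15 × 5.00×10¹ × 5.79×10⁶ = 4.09×10⁻¹² V²
V_n = √(4.09×10⁻¹²) = 2.02×10⁻⁶ V = 2.02 µV

2.02 µV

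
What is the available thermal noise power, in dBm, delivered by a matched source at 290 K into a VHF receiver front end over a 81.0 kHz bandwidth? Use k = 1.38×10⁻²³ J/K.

P_n = kTB = 1.38×10⁻²³ × 290 × 8.10×10⁴ = 3.24×10⁻¹⁶ W
In dBm: 10 log₁₀(3.24×10⁻¹⁶ / 10⁻³) = −124.9 dBm

−124.9 dBm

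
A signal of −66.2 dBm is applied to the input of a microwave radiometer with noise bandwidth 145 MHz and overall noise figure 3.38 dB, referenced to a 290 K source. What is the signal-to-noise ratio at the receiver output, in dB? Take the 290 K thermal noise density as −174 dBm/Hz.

22.8 dB

Noise floor: N = −174 + 10 log₁₀(B) + NF
10 log₁₀(1.45×10⁸) = 81.61 dB
N = −174 + 81.61 + 3.38 = −89.01 dBm
SNR = P_sig − N = −66.2 − (−89.01) = 22.81 dB → 22.8 dB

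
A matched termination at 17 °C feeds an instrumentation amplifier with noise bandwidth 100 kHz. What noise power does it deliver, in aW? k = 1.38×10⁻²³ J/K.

400 aW

T = 17 °C + 273.15 = 290.15 K
P_n = kTB = 1.38×10⁻²³ × 290.15 × 1.00×10⁵ = 4.00×10⁻¹⁶ W = 400 aW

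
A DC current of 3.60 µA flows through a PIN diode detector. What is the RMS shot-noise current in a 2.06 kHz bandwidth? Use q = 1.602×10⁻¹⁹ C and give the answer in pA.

I_n = √(2qI·B)
2qI·B = 2 × 1.602×10⁻¹⁹ × 3.60×10⁻⁶ × 2.06×10³ = 2.38×10⁻²¹ A²
I_n = √(2.38×10⁻²¹) = 4.87×10⁻¹¹ A = 48.7 pA

48.7 pA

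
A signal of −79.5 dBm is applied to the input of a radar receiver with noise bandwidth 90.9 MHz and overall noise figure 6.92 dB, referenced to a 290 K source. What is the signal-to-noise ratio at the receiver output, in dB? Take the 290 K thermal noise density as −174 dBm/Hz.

Noise floor: N = −174 + 10 log₁₀(B) + NF
10 log₁₀(9.09×10⁷) = 79.59 dB
N = −174 + 79.59 + 6.92 = −87.49 dBm
SNR = P_sig − N = −79.5 − (−87.49) = 7.99 dB → 8.0 dB

8.0 dB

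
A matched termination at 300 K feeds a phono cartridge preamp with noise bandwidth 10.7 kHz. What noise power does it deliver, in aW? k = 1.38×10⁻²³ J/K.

44.3 aW

P_n = kTB = 1.38×10⁻²³ × 300 × 1.07×10⁴ = 4.43×10⁻¹⁷ W = 44.3 aW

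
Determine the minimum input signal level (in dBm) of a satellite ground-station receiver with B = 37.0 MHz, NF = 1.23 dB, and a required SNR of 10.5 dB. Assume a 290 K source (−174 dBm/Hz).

−86.6 dBm

Sensitivity = −174 + 10 log₁₀(B) + NF + SNR_min
= −174 + 75.68 + 1.23 + 10.5
= −86.59 dBm → −86.6 dBm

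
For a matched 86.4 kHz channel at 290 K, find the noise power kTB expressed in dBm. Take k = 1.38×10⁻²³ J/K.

−124.6 dBm

P_n = kTB = 1.38×10⁻²³ × 290 × 8.64×10⁴ = 3.46×10⁻¹⁶ W
In dBm: 10 log₁₀(3.46×10⁻¹⁶ / 10⁻³) = −124.6 dBm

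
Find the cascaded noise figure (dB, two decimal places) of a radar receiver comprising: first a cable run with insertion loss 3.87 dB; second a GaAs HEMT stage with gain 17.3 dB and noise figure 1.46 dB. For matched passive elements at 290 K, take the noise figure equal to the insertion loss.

Convert to linear (a loss of L dB is a gain of −L dB): F_i = 10^(NF_i/10), G_i = 10^(G_i,dB/10)
  Stage 1: F_1 = 10^(3.87/10) = 2.438, G_1 = 10^(−3.87/10) = 0.4102
  Stage 2: F_2 = 10^(1.46/10) = 1.400, G_2 = 10^(17.3/10) = 53.70
Friis cascade:
  F = 2.438 + (1.400 − 1)/0.4102 = 3.412
NF = 10 log₁₀(3.412) = 5.33 dB

5.33 dB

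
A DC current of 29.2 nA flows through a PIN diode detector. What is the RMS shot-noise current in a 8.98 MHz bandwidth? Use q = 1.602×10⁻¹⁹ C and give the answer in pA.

290 pA

I_n = √(2qI·B)
2qI·B = 2 × 1.602×10⁻¹⁹ × 2.92×10⁻⁸ × 8.98×10⁶ = 8.40×10⁻²⁰ A²
I_n = √(8.40×10⁻²⁰) = 2.90×10⁻¹⁰ A = 290 pA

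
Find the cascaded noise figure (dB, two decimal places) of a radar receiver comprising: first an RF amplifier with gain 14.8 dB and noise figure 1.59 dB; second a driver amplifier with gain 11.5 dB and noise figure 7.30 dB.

Convert to linear (a loss of L dB is a gain of −L dB): F_i = 10^(NF_i/10), G_i = 10^(G_i,dB/10)
  Stage 1: F_1 = 10^(1.59/10) = 1.442, G_1 = 10^(14.8/10) = 30.20
  Stage 2: F_2 = 10^(7.30/10) = 5.370, G_2 = 10^(11.5/10) = 14.13
Friis cascade:
  F = 1.442 + (5.370 − 1)/30.20 = 1.587
NF = 10 log₁₀(1.587) = 2.01 dB

2.01 dB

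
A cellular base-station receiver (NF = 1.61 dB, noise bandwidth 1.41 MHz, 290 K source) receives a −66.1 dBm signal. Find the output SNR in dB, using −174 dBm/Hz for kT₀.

Noise floor: N = −174 + 10 log₁₀(B) + NF
10 log₁₀(1.41×10⁶) = 61.49 dB
N = −174 + 61.49 + 1.61 = −110.90 dBm
SNR = P_sig − N = −66.1 − (−110.90) = 44.80 dB → 44.8 dB

44.8 dB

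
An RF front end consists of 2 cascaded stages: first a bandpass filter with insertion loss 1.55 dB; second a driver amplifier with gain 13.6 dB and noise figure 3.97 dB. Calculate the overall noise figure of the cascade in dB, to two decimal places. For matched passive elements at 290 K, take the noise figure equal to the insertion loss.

5.52 dB

Convert to linear (a loss of L dB is a gain of −L dB): F_i = 10^(NF_i/10), G_i = 10^(G_i,dB/10)
  Stage 1: F_1 = 10^(1.55/10) = 1.429, G_1 = 10^(−1.55/10) = 0.6998
  Stage 2: F_2 = 10^(3.97/10) = 2.495, G_2 = 10^(13.6/10) = 22.91
Friis cascade:
  F = 1.429 + (2.495 − 1)/0.6998 = 3.565
NF = 10 log₁₀(3.565) = 5.52 dB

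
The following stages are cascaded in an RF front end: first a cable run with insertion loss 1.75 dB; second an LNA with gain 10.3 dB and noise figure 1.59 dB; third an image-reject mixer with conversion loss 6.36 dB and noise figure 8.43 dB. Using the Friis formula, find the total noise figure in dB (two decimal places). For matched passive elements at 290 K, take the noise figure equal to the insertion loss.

Convert to linear (a loss of L dB is a gain of −L dB): F_i = 10^(NF_i/10), G_i = 10^(G_i,dB/10)
  Stage 1: F_1 = 10^(1.75/10) = 1.496, G_1 = 10^(−1.75/10) = 0.6683
  Stage 2: F_2 = 10^(1.59/10) = 1.442, G_2 = 10^(10.3/10) = 10.72
  Stage 3: F_3 = 10^(8.43/10) = 6.966, G_3 = 10^(−6.36/10) = 0.2312
Friis cascade:
  F = 1.496 + (1.442 − 1)/0.6683 + (6.966 − 1)/7.161 = 2.991
NF = 10 log₁₀(2.991) = 4.76 dB

4.76 dB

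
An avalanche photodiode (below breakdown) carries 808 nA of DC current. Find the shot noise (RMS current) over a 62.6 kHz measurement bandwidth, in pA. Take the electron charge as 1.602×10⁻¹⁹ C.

127 pA

I_n = √(2qI·B)
2qI·B = 2 × 1.602×10⁻¹⁹ × 8.08×10⁻⁷ × 6.26×10⁴ = 1.62×10⁻²⁰ A²
I_n = √(1.62×10⁻²⁰) = 1.27×10⁻¹⁰ A = 127 pA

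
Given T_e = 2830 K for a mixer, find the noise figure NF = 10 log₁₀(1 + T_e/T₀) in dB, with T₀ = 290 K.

F = 1 + T_e/T₀ = 1 + 2830/290 = 10.7586
NF = 10 log₁₀(10.7586) = 10.32 dB

10.32 dB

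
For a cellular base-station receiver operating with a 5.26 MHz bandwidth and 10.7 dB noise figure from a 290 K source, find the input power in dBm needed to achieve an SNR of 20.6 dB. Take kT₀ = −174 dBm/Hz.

−75.5 dBm

Sensitivity = −174 + 10 log₁₀(B) + NF + SNR_min
= −174 + 67.21 + 10.7 + 20.6
= −75.49 dBm → −75.5 dBm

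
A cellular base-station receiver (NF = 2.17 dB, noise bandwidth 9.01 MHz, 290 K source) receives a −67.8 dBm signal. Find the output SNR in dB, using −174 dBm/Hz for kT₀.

34.5 dB

Noise floor: N = −174 + 10 log₁₀(B) + NF
10 log₁₀(9.01×10⁶) = 69.55 dB
N = −174 + 69.55 + 2.17 = −102.28 dBm
SNR = P_sig − N = −67.8 − (−102.28) = 34.48 dB → 34.5 dB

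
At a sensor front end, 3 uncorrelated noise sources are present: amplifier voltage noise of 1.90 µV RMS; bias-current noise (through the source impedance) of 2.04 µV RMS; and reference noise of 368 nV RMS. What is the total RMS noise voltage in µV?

2.81 µV

Uncorrelated sources add in power (mean-square): V_tot = √(ΣV_i²)
V_tot = √[(1.90×10⁻⁶)² + (2.04×10⁻⁶)² + (3.68×10⁻⁷)²] = 2.81×10⁻⁶ V = 2.81 µV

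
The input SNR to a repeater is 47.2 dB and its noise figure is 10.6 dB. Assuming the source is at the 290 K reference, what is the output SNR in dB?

36.6 dB

By definition F = SNR_in/SNR_out, so in dB: SNR_out = SNR_in − NF
SNR_out = 47.2 − 10.6 = 36.6 dB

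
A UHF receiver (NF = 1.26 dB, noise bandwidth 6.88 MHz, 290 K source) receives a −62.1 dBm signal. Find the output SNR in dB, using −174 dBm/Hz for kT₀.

42.3 dB

Noise floor: N = −174 + 10 log₁₀(B) + NF
10 log₁₀(6.88×10⁶) = 68.38 dB
N = −174 + 68.38 + 1.26 = −104.36 dBm
SNR = P_sig − N = −62.1 − (−104.36) = 42.26 dB → 42.3 dB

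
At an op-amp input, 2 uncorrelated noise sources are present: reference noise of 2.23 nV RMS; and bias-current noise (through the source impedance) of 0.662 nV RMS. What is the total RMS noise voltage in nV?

2.33 nV

Uncorrelated sources add in power (mean-square): V_tot = √(ΣV_i²)
V_tot = √[(2.23×10⁻⁹)² + (6.62×10⁻¹⁰)²] = 2.33×10⁻⁹ V = 2.33 nV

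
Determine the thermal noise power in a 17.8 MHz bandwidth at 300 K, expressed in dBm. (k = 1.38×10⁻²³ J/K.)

P_n = kTB = 1.38×10⁻²³ × 300 × 1.78×10⁷ = 7.37×10⁻¹⁴ W
In dBm: 10 log₁₀(7.37×10⁻¹⁴ / 10⁻³) = −101.3 dBm

−101.3 dBm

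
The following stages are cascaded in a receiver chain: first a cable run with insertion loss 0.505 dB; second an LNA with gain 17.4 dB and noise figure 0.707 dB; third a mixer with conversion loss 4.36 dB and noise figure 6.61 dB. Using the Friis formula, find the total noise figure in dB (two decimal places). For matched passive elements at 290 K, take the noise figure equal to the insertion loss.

1.45 dB

Convert to linear (a loss of L dB is a gain of −L dB): F_i = 10^(NF_i/10), G_i = 10^(G_i,dB/10)
  Stage 1: F_1 = 10^(0.505/10) = 1.123, G_1 = 10^(−0.505/10) = 0.8902
  Stage 2: F_2 = 10^(0.707/10) = 1.177, G_2 = 10^(17.4/10) = 54.95
  Stage 3: F_3 = 10^(6.61/10) = 4.581, G_3 = 10^(−4.36/10) = 0.3664
Friis cascade:
  F = 1.123 + (1.177 − 1)/0.8902 + (4.581 − 1)/48.92 = 1.395
NF = 10 log₁₀(1.395) = 1.45 dB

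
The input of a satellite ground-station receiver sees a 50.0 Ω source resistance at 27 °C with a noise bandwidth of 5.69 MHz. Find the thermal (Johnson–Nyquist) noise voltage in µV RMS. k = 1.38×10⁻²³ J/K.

2.17 µV

T = 27 °C + 273.15 = 300.15 K
V_n = √(4kTRB)
4kTRB = 4 × 1.38×10⁻²³ × 300.15 × 5.00×10¹ × 5.69×10⁶ = 4.71×10⁻¹² V²
V_n = √(4.71×10⁻¹²) = 2.17×10⁻⁶ V = 2.17 µV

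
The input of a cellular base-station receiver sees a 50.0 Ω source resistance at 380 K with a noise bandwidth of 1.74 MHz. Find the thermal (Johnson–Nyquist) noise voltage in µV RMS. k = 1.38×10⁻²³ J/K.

1.35 µV

V_n = √(4kTRB)
4kTRB = 4 × 1.38×10⁻²³ × 380 × 5.00×10¹ × 1.74×10⁶ = 1.82×10⁻¹² V²
V_n = √(1.82×10⁻¹²) = 1.35×10⁻⁶ V = 1.35 µV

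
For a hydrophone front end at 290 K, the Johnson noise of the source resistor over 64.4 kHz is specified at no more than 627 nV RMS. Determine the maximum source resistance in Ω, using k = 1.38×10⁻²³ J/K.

381 Ω

Johnson–Nyquist: V_n = √(4kTRB) ⇒ R = V_n² / (4kTB)
4kTB = 4 × 1.38×10⁻²³ × 290 × 6.44×10⁴ = 1.03×10⁻¹⁵
R = (6.27×10⁻⁷)² / 1.03×10⁻¹⁵ = 3.81×10² Ω = 381 Ω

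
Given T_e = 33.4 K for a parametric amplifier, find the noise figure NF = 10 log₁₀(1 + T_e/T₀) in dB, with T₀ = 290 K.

0.473 dB

F = 1 + T_e/T₀ = 1 + 33.4/290 = 1.11517
NF = 10 log₁₀(1.11517) = 0.473 dB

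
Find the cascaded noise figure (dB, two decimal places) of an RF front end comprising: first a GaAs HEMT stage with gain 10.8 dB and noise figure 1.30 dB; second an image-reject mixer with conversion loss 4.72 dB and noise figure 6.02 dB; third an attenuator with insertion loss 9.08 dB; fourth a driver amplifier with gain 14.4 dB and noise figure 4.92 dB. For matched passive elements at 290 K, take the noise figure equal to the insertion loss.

8.78 dB

Convert to linear (a loss of L dB is a gain of −L dB): F_i = 10^(NF_i/10), G_i = 10^(G_i,dB/10)
  Stage 1: F_1 = 10^(1.30/10) = 1.349, G_1 = 10^(10.8/10) = 12.02
  Stage 2: F_2 = 10^(6.02/10) = 3.999, G_2 = 10^(−4.72/10) = 0.3373
  Stage 3: F_3 = 10^(9.08/10) = 8.091, G_3 = 10^(−9.08/10) = 0.1236
  Stage 4: F_4 = 10^(4.92/10) = 3.105, G_4 = 10^(14.4/10) = 27.54
Friis cascade:
  F = 1.349 + (3.999 − 1)/12.02 + (8.091 − 1)/4.055 + (3.105 − 1)/0.5012 = 7.546
NF = 10 log₁₀(7.546) = 8.78 dB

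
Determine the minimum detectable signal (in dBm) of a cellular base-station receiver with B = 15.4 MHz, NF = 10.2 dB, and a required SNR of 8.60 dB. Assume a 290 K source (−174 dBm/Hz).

−83.3 dBm

Sensitivity = −174 + 10 log₁₀(B) + NF + SNR_min
= −174 + 71.88 + 10.2 + 8.60
= −83.32 dBm → −83.3 dBm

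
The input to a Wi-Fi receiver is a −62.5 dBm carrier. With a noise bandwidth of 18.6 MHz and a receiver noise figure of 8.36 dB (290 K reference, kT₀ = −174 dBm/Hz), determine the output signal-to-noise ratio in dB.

30.4 dB

Noise floor: N = −174 + 10 log₁₀(B) + NF
10 log₁₀(1.86×10⁷) = 72.7 dB
N = −174 + 72.7 + 8.36 = −92.94 dBm
SNR = P_sig − N = −62.5 − (−92.94) = 30.44 dB → 30.4 dB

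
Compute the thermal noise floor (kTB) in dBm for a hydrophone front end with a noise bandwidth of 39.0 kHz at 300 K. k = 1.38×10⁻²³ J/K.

−127.9 dBm

P_n = kTB = 1.38×10⁻²³ × 300 × 3.90×10⁴ = 1.61×10⁻¹⁶ W
In dBm: 10 log₁₀(1.61×10⁻¹⁶ / 10⁻³) = −127.9 dBm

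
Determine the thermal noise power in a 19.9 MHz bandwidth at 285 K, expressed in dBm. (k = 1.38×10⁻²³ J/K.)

P_n = kTB = 1.38×10⁻²³ × 285 × 1.99×10⁷ = 7.83×10⁻¹⁴ W
In dBm: 10 log₁₀(7.83×10⁻¹⁴ / 10⁻³) = −101.1 dBm

−101.1 dBm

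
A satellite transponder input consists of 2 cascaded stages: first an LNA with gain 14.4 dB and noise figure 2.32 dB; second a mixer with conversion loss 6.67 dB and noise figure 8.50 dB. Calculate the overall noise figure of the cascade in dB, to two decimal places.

Convert to linear (a loss of L dB is a gain of −L dB): F_i = 10^(NF_i/10), G_i = 10^(G_i,dB/10)
  Stage 1: F_1 = 10^(2.32/10) = 1.706, G_1 = 10^(14.4/10) = 27.54
  Stage 2: F_2 = 10^(8.50/10) = 7.079, G_2 = 10^(−6.67/10) = 0.2153
Friis cascade:
  F = 1.706 + (7.079 − 1)/27.54 = 1.927
NF = 10 log₁₀(1.927) = 2.85 dB

2.85 dB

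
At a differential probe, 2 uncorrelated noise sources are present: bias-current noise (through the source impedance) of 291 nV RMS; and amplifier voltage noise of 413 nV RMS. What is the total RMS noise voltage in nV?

505 nV

Uncorrelated sources add in power (mean-square): V_tot = √(ΣV_i²)
V_tot = √[(2.91×10⁻⁷)² + (4.13×10⁻⁷)²] = 5.05×10⁻⁷ V = 505 nV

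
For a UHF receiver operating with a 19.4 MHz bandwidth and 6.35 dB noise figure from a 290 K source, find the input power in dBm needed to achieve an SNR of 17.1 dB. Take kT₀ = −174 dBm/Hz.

−77.7 dBm

Sensitivity = −174 + 10 log₁₀(B) + NF + SNR_min
= −174 + 72.88 + 6.35 + 17.1
= −77.67 dBm → −77.7 dBm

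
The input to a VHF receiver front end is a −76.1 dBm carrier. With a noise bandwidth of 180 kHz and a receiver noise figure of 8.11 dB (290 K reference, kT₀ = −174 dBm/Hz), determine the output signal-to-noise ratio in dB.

Noise floor: N = −174 + 10 log₁₀(B) + NF
10 log₁₀(1.80×10⁵) = 52.55 dB
N = −174 + 52.55 + 8.11 = −113.34 dBm
SNR = P_sig − N = −76.1 − (−113.34) = 37.24 dB → 37.2 dB

37.2 dB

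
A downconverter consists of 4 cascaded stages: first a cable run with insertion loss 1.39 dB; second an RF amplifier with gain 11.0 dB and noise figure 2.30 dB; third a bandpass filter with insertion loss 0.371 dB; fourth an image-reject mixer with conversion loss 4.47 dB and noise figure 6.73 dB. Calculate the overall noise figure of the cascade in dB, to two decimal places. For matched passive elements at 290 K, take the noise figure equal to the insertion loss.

Convert to linear (a loss of L dB is a gain of −L dB): F_i = 10^(NF_i/10), G_i = 10^(G_i,dB/10)
  Stage 1: F_1 = 10^(1.39/10) = 1.377, G_1 = 10^(−1.39/10) = 0.7261
  Stage 2: F_2 = 10^(2.30/10) = 1.698, G_2 = 10^(11.0/10) = 12.59
  Stage 3: F_3 = 10^(0.371/10) = 1.089, G_3 = 10^(−0.371/10) = 0.9181
  Stage 4: F_4 = 10^(6.73/10) = 4.710, G_4 = 10^(−4.47/10) = 0.3573
Friis cascade:
  F = 1.377 + (1.698 − 1)/0.7261 + (1.089 − 1)/9.141 + (4.710 − 1)/8.393 = 2.791
NF = 10 log₁₀(2.791) = 4.46 dB

4.46 dB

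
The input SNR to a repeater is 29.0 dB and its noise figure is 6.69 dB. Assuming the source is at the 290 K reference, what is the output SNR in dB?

22.31 dB

By definition F = SNR_in/SNR_out, so in dB: SNR_out = SNR_in − NF
SNR_out = 29.0 − 6.69 = 22.31 dB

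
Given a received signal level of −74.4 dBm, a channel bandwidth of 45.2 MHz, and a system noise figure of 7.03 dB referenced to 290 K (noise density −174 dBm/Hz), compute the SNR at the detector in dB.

16.0 dB

Noise floor: N = −174 + 10 log₁₀(B) + NF
10 log₁₀(4.52×10⁷) = 76.55 dB
N = −174 + 76.55 + 7.03 = −90.42 dBm
SNR = P_sig − N = −74.4 − (−90.42) = 16.02 dB → 16.0 dB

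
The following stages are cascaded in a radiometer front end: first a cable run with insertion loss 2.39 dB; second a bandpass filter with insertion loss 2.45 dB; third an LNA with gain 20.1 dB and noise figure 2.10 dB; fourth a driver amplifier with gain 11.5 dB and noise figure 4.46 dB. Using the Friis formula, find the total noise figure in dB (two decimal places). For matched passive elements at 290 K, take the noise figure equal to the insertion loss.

6.99 dB

Convert to linear (a loss of L dB is a gain of −L dB): F_i = 10^(NF_i/10), G_i = 10^(G_i,dB/10)
  Stage 1: F_1 = 10^(2.39/10) = 1.734, G_1 = 10^(−2.39/10) = 0.5768
  Stage 2: F_2 = 10^(2.45/10) = 1.758, G_2 = 10^(−2.45/10) = 0.5689
  Stage 3: F_3 = 10^(2.10/10) = 1.622, G_3 = 10^(20.1/10) = 102.3
  Stage 4: F_4 = 10^(4.46/10) = 2.793, G_4 = 10^(11.5/10) = 14.13
Friis cascade:
  F = 1.734 + (1.758 − 1)/0.5768 + (1.622 − 1)/0.3281 + (2.793 − 1)/33.57 = 4.996
NF = 10 log₁₀(4.996) = 6.99 dB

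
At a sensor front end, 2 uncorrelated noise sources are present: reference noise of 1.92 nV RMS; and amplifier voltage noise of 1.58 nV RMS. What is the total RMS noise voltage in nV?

2.49 nV

Uncorrelated sources add in power (mean-square): V_tot = √(ΣV_i²)
V_tot = √[(1.92×10⁻⁹)² + (1.58×10⁻⁹)²] = 2.49×10⁻⁹ V = 2.49 nV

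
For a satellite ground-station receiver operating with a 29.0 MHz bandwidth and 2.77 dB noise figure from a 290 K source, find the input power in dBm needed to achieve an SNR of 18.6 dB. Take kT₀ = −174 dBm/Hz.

−78.0 dBm

Sensitivity = −174 + 10 log₁₀(B) + NF + SNR_min
= −174 + 74.62 + 2.77 + 18.6
= −78.01 dBm → −78.0 dBm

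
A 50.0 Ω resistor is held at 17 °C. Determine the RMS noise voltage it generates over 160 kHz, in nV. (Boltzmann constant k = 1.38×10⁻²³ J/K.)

T = 17 °C + 273.15 = 290.15 K
V_n = √(4kTRB)
4kTRB = 4 × 1.38×10⁻²³ × 290.15 × 5.00×10¹ × 1.60×10⁵ = 1.28×10⁻¹³ V²
V_n = √(1.28×10⁻¹³) = 3.58×10⁻⁷ V = 358 nV

358 nV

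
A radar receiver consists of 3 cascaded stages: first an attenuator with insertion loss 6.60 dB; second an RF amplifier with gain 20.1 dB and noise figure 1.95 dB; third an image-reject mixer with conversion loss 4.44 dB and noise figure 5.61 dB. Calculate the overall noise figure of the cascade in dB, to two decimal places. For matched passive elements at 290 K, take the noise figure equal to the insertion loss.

8.62 dB

Convert to linear (a loss of L dB is a gain of −L dB): F_i = 10^(NF_i/10), G_i = 10^(G_i,dB/10)
  Stage 1: F_1 = 10^(6.60/10) = 4.571, G_1 = 10^(−6.60/10) = 0.2188
  Stage 2: F_2 = 10^(1.95/10) = 1.567, G_2 = 10^(20.1/10) = 102.3
  Stage 3: F_3 = 10^(5.61/10) = 3.639, G_3 = 10^(−4.44/10) = 0.3597
Friis cascade:
  F = 4.571 + (1.567 − 1)/0.2188 + (3.639 − 1)/22.39 = 7.279
NF = 10 log₁₀(7.279) = 8.62 dB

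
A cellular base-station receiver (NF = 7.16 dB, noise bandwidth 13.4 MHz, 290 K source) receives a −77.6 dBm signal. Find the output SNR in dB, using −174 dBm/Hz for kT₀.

Noise floor: N = −174 + 10 log₁₀(B) + NF
10 log₁₀(1.34×10⁷) = 71.27 dB
N = −174 + 71.27 + 7.16 = −95.57 dBm
SNR = P_sig − N = −77.6 − (−95.57) = 17.97 dB → 18.0 dB

18.0 dB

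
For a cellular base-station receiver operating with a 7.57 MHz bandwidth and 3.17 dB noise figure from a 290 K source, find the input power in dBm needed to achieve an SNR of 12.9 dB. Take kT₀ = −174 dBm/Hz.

Sensitivity = −174 + 10 log₁₀(B) + NF + SNR_min
= −174 + 68.79 + 3.17 + 12.9
= −89.14 dBm → −89.1 dBm

−89.1 dBm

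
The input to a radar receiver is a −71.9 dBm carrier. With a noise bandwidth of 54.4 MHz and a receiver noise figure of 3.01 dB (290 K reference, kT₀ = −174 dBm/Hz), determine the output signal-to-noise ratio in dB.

21.7 dB

Noise floor: N = −174 + 10 log₁₀(B) + NF
10 log₁₀(5.44×10⁷) = 77.36 dB
N = −174 + 77.36 + 3.01 = −93.63 dBm
SNR = P_sig − N = −71.9 − (−93.63) = 21.73 dB → 21.7 dB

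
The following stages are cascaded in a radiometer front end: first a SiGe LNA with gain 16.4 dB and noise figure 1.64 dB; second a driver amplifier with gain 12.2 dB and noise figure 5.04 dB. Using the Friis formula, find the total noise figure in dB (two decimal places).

Convert to linear (a loss of L dB is a gain of −L dB): F_i = 10^(NF_i/10), G_i = 10^(G_i,dB/10)
  Stage 1: F_1 = 10^(1.64/10) = 1.459, G_1 = 10^(16.4/10) = 43.65
  Stage 2: F_2 = 10^(5.04/10) = 3.192, G_2 = 10^(12.2/10) = 16.60
Friis cascade:
  F = 1.459 + (3.192 − 1)/43.65 = 1.509
NF = 10 log₁₀(1.509) = 1.79 dB

1.79 dB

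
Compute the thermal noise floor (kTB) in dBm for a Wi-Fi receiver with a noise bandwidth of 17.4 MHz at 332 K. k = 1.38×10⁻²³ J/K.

−101.0 dBm

P_n = kTB = 1.38×10⁻²³ × 332 × 1.74×10⁷ = 7.97×10⁻¹⁴ W
In dBm: 10 log₁₀(7.97×10⁻¹⁴ / 10⁻³) = −101.0 dBm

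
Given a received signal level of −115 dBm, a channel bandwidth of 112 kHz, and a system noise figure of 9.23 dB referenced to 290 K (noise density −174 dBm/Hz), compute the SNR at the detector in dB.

−0.7 dB

Noise floor: N = −174 + 10 log₁₀(B) + NF
10 log₁₀(1.12×10⁵) = 50.49 dB
N = −174 + 50.49 + 9.23 = −114.28 dBm
SNR = P_sig − N = −115 − (−114.28) = −0.72 dB → −0.7 dB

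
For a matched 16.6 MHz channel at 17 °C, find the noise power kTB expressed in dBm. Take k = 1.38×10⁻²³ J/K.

−101.8 dBm

T = 17 °C + 273.15 = 290.15 K
P_n = kTB = 1.38×10⁻²³ × 290.15 × 1.66×10⁷ = 6.65×10⁻¹⁴ W
In dBm: 10 log₁₀(6.65×10⁻¹⁴ / 10⁻³) = −101.8 dBm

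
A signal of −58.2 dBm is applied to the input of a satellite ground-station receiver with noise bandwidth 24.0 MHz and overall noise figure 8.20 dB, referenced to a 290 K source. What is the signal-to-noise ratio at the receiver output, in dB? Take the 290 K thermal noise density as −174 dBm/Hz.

33.8 dB

Noise floor: N = −174 + 10 log₁₀(B) + NF
10 log₁₀(2.40×10⁷) = 73.8 dB
N = −174 + 73.8 + 8.20 = −92.00 dBm
SNR = P_sig − N = −58.2 − (−92.00) = 33.80 dB → 33.8 dB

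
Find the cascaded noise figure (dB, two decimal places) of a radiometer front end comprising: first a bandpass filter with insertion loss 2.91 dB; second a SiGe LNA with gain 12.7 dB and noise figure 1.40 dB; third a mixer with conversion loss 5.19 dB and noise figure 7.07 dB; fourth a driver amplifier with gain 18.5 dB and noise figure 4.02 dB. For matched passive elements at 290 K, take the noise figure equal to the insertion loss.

5.63 dB

Convert to linear (a loss of L dB is a gain of −L dB): F_i = 10^(NF_i/10), G_i = 10^(G_i,dB/10)
  Stage 1: F_1 = 10^(2.91/10) = 1.954, G_1 = 10^(−2.91/10) = 0.5117
  Stage 2: F_2 = 10^(1.40/10) = 1.380, G_2 = 10^(12.7/10) = 18.62
  Stage 3: F_3 = 10^(7.07/10) = 5.093, G_3 = 10^(−5.19/10) = 0.3027
  Stage 4: F_4 = 10^(4.02/10) = 2.523, G_4 = 10^(18.5/10) = 70.79
Friis cascade:
  F = 1.954 + (1.380 − 1)/0.5117 + (5.093 − 1)/9.528 + (2.523 − 1)/2.884 = 3.656
NF = 10 log₁₀(3.656) = 5.63 dB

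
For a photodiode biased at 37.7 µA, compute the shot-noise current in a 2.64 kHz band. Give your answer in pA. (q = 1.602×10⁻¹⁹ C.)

179 pA

I_n = √(2qI·B)
2qI·B = 2 × 1.602×10⁻¹⁹ × 3.77×10⁻⁵ × 2.64×10³ = 3.19×10⁻²⁰ A²
I_n = √(3.19×10⁻²⁰) = 1.79×10⁻¹⁰ A = 179 pA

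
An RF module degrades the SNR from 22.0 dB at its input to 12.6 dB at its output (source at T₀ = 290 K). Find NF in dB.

NF (dB) = SNR_in(dB) − SNR_out(dB) when the source is at T₀
NF = 22.0 − 12.6 = 9.4 dB

9.4 dB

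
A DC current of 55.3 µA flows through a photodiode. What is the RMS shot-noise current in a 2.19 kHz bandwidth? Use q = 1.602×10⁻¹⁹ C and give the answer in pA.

I_n = √(2qI·B)
2qI·B = 2 × 1.602×10⁻¹⁹ × 5.53×10⁻⁵ × 2.19×10³ = 3.88×10⁻²⁰ A²
I_n = √(3.88×10⁻²⁰) = 1.97×10⁻¹⁰ A = 197 pA

197 pA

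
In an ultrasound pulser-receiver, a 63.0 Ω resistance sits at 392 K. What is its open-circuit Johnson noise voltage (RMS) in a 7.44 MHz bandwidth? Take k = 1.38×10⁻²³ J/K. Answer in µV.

V_n = √(4kTRB)
4kTRB = 4 × 1.38×10⁻²³ × 392 × 6.30×10¹ × 7.44×10⁶ = 1.01×10⁻¹¹ V²
V_n = √(1.01×10⁻¹¹) = 3.18×10⁻⁶ V = 3.18 µV

3.18 µV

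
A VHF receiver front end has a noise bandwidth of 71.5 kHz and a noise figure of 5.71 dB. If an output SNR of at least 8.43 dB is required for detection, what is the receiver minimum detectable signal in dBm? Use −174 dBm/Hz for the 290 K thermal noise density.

−111.3 dBm

Sensitivity = −174 + 10 log₁₀(B) + NF + SNR_min
= −174 + 48.54 + 5.71 + 8.43
= −111.32 dBm → −111.3 dBm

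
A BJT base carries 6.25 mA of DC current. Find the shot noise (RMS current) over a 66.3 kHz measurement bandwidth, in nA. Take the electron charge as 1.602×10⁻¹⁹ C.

11.5 nA

I_n = √(2qI·B)
2qI·B = 2 × 1.602×10⁻¹⁹ × 6.25×10⁻³ × 6.63×10⁴ = 1.33×10⁻¹⁶ A²
I_n = √(1.33×10⁻¹⁶) = 1.15×10⁻⁸ A = 11.5 nA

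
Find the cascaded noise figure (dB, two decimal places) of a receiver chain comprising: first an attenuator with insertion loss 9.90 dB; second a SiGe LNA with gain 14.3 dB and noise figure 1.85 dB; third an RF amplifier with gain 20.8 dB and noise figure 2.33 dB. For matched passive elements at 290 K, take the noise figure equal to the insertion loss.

11.82 dB

Convert to linear (a loss of L dB is a gain of −L dB): F_i = 10^(NF_i/10), G_i = 10^(G_i,dB/10)
  Stage 1: F_1 = 10^(9.90/10) = 9.772, G_1 = 10^(−9.90/10) = 0.1023
  Stage 2: F_2 = 10^(1.85/10) = 1.531, G_2 = 10^(14.3/10) = 26.92
  Stage 3: F_3 = 10^(2.33/10) = 1.710, G_3 = 10^(20.8/10) = 120.2
Friis cascade:
  F = 9.772 + (1.531 − 1)/0.1023 + (1.710 − 1)/2.754 = 15.22
NF = 10 log₁₀(15.22) = 11.82 dB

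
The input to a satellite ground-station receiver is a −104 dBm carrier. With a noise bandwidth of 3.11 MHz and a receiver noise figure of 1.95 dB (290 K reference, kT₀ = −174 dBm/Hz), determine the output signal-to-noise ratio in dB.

3.1 dB

Noise floor: N = −174 + 10 log₁₀(B) + NF
10 log₁₀(3.11×10⁶) = 64.93 dB
N = −174 + 64.93 + 1.95 = −107.12 dBm
SNR = P_sig − N = −104 − (−107.12) = 3.12 dB → 3.1 dB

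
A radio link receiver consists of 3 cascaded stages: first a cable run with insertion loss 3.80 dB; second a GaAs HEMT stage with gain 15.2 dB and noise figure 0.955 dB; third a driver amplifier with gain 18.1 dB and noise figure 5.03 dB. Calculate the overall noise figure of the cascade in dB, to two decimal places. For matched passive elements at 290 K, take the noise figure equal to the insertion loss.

Convert to linear (a loss of L dB is a gain of −L dB): F_i = 10^(NF_i/10), G_i = 10^(G_i,dB/10)
  Stage 1: F_1 = 10^(3.80/10) = 2.399, G_1 = 10^(−3.80/10) = 0.4169
  Stage 2: F_2 = 10^(0.955/10) = 1.246, G_2 = 10^(15.2/10) = 33.11
  Stage 3: F_3 = 10^(5.03/10) = 3.184, G_3 = 10^(18.1/10) = 64.57
Friis cascade:
  F = 2.399 + (1.246 − 1)/0.4169 + (3.184 − 1)/13.80 = 3.147
NF = 10 log₁₀(3.147) = 4.98 dB

4.98 dB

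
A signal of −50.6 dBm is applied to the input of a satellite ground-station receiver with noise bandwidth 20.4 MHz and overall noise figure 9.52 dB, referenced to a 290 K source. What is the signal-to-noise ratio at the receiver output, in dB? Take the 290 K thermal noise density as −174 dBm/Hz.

40.8 dB

Noise floor: N = −174 + 10 log₁₀(B) + NF
10 log₁₀(2.04×10⁷) = 73.1 dB
N = −174 + 73.1 + 9.52 = −91.38 dBm
SNR = P_sig − N = −50.6 − (−91.38) = 40.78 dB → 40.8 dB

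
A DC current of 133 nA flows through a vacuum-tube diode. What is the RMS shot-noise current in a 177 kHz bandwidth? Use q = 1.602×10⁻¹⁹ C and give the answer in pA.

86.8 pA

I_n = √(2qI·B)
2qI·B = 2 × 1.602×10⁻¹⁹ × 1.33×10⁻⁷ × 1.77×10⁵ = 7.54×10⁻²¹ A²
I_n = √(7.54×10⁻²¹) = 8.68×10⁻¹¹ A = 86.8 pA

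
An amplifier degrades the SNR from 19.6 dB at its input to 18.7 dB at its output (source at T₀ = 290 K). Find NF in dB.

NF (dB) = SNR_in(dB) − SNR_out(dB) when the source is at T₀
NF = 19.6 − 18.7 = 0.9 dB

0.9 dB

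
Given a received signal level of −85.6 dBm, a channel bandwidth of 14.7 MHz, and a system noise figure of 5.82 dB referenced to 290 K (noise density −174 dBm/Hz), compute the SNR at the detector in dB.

Noise floor: N = −174 + 10 log₁₀(B) + NF
10 log₁₀(1.47×10⁷) = 71.67 dB
N = −174 + 71.67 + 5.82 = −96.51 dBm
SNR = P_sig − N = −85.6 − (−96.51) = 10.91 dB → 10.9 dB

10.9 dB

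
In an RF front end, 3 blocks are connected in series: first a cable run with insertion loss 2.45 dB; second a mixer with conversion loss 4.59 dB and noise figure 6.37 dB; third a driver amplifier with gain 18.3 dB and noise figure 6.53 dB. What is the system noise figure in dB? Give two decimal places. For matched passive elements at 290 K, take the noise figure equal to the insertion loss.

Convert to linear (a loss of L dB is a gain of −L dB): F_i = 10^(NF_i/10), G_i = 10^(G_i,dB/10)
  Stage 1: F_1 = 10^(2.45/10) = 1.758, G_1 = 10^(−2.45/10) = 0.5689
  Stage 2: F_2 = 10^(6.37/10) = 4.335, G_2 = 10^(−4.59/10) = 0.3475
  Stage 3: F_3 = 10^(6.53/10) = 4.498, G_3 = 10^(18.3/10) = 67.61
Friis cascade:
  F = 1.758 + (4.335 − 1)/0.5689 + (4.498 − 1)/0.1977 = 25.31
NF = 10 log₁₀(25.31) = 14.03 dB

14.03 dB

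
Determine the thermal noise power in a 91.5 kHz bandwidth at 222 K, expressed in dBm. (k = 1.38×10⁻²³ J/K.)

−125.5 dBm

P_n = kTB = 1.38×10⁻²³ × 222 × 9.15×10⁴ = 2.80×10⁻¹⁶ W
In dBm: 10 log₁₀(2.80×10⁻¹⁶ / 10⁻³) = −125.5 dBm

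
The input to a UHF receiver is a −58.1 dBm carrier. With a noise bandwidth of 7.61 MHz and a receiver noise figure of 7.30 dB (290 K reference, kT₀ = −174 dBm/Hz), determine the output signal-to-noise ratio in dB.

Noise floor: N = −174 + 10 log₁₀(B) + NF
10 log₁₀(7.61×10⁶) = 68.81 dB
N = −174 + 68.81 + 7.30 = −97.89 dBm
SNR = P_sig − N = −58.1 − (−97.89) = 39.79 dB → 39.8 dB

39.8 dB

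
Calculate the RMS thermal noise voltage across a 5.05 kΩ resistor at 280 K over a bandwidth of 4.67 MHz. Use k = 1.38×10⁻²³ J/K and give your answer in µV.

19.1 µV

V_n = √(4kTRB)
4kTRB = 4 × 1.38×10⁻²³ × 280 × 5.05×10³ × 4.67×10⁶ = 3.65×10⁻¹⁰ V²
V_n = √(3.65×10⁻¹⁰) = 1.91×10⁻⁵ V = 19.1 µV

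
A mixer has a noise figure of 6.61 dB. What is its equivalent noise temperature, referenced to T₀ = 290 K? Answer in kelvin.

F = 10^(6.61/10) = 4.58142
T_e = (F − 1)·T₀ = (4.58142 − 1) × 290 = 1039 K

1039 K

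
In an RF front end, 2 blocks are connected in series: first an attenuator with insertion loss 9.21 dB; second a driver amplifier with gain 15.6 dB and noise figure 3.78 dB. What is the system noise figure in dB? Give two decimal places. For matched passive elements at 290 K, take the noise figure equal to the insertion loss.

Convert to linear (a loss of L dB is a gain of −L dB): F_i = 10^(NF_i/10), G_i = 10^(G_i,dB/10)
  Stage 1: F_1 = 10^(9.21/10) = 8.337, G_1 = 10^(−9.21/10) = 0.1199
  Stage 2: F_2 = 10^(3.78/10) = 2.388, G_2 = 10^(15.6/10) = 36.31
Friis cascade:
  F = 8.337 + (2.388 − 1)/0.1199 = 19.91
NF = 10 log₁₀(19.91) = 12.99 dB

12.99 dB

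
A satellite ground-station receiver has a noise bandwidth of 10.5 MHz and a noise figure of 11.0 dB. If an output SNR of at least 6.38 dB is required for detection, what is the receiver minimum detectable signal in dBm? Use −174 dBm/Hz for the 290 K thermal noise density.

Sensitivity = −174 + 10 log₁₀(B) + NF + SNR_min
= −174 + 70.21 + 11.0 + 6.38
= −86.41 dBm → −86.4 dBm

−86.4 dBm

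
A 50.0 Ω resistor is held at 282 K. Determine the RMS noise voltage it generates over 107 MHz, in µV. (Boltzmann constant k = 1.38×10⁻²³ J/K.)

9.13 µV

V_n = √(4kTRB)
4kTRB = 4 × 1.38×10⁻²³ × 282 × 5.00×10¹ × 1.07×10⁸ = 8.33×10⁻¹¹ V²
V_n = √(8.33×10⁻¹¹) = 9.13×10⁻⁶ V = 9.13 µV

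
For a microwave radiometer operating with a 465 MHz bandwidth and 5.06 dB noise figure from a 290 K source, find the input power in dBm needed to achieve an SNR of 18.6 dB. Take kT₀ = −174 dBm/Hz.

−63.7 dBm

Sensitivity = −174 + 10 log₁₀(B) + NF + SNR_min
= −174 + 86.67 + 5.06 + 18.6
= −63.67 dBm → −63.7 dBm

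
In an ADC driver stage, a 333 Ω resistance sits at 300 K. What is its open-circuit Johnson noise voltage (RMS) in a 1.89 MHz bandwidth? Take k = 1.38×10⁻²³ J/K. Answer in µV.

V_n = √(4kTRB)
4kTRB = 4 × 1.38×10⁻²³ × 300 × 3.33×10² × 1.89×10⁶ = 1.04×10⁻¹¹ V²
V_n = √(1.04×10⁻¹¹) = 3.23×10⁻⁶ V = 3.23 µV

3.23 µV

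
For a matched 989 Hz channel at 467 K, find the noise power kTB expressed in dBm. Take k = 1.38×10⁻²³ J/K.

P_n = kTB = 1.38×10⁻²³ × 467 × 9.89×10² = 6.37×10⁻¹⁸ W
In dBm: 10 log₁₀(6.37×10⁻¹⁸ / 10⁻³) = −142.0 dBm

−142.0 dBm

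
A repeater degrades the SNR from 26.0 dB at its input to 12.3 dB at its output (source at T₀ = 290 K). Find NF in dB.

NF (dB) = SNR_in(dB) − SNR_out(dB) when the source is at T₀
NF = 26.0 − 12.3 = 13.7 dB

13.7 dB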